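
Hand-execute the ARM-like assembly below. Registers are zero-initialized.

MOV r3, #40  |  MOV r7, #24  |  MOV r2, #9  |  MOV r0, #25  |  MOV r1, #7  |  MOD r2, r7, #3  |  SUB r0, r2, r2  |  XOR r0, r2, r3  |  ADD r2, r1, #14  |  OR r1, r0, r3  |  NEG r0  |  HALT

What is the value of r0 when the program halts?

-40

after MOV r3, #40: r3=40
after MOV r7, #24: r7=24
after MOV r2, #9: r2=9
after MOV r0, #25: r0=25
after MOV r1, #7: r1=7
after MOD r2, r7, #3: r2=24%3=0
after SUB r0, r2, r2: r0=0-0=0
after XOR r0, r2, r3: r0=0^40=40
after ADD r2, r1, #14: r2=7+14=21
after OR r1, r0, r3: r1=40|40=40
after NEG r0: r0=-(40)=-40
halt.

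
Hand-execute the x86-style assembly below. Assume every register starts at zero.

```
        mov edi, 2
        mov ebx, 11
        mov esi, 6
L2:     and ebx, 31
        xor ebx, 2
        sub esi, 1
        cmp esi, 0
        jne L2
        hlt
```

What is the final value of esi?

0

edi=2
ebx=11
esi=6
ebx=11&31=11
ebx=11^2=9
esi=6-1=5
cmp esi, 0  (cmp 5,0)
jne L2: taken
ebx=9&31=9
ebx=9^2=11
esi=5-1=4
cmp esi, 0  (cmp 4,0)
jne L2: taken
ebx=11&31=11
ebx=11^2=9
esi=4-1=3
cmp esi, 0  (cmp 3,0)
jne L2: taken
ebx=9&31=9
ebx=9^2=11
esi=3-1=2
cmp esi, 0  (cmp 2,0)
jne L2: taken
ebx=11&31=11
ebx=11^2=9
esi=2-1=1
cmp esi, 0  (cmp 1,0)
jne L2: taken
ebx=9&31=9
ebx=9^2=11
esi=1-1=0
cmp esi, 0  (cmp 0,0)
jne L2: not taken
halt.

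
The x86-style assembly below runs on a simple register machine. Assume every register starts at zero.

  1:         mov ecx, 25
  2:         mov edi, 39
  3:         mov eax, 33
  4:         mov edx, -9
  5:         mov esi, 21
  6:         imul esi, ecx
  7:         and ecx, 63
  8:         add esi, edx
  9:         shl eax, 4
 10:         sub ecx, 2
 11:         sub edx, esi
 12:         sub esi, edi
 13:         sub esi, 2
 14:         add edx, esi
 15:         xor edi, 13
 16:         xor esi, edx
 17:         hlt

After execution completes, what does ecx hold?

23

after mov ecx, 25: ecx=25
after mov edi, 39: edi=39
after mov eax, 33: eax=33
after mov edx, -9: edx=-9
after mov esi, 21: esi=21
after imul esi, ecx: esi=21*25=525
after and ecx, 63: ecx=25&63=25
after add esi, edx: esi=525+(-9)=516
after shl eax, 4: eax=33<<4=528
after sub ecx, 2: ecx=25-2=23
after sub edx, esi: edx=(-9)-516=-525
after sub esi, edi: esi=516-39=477
after sub esi, 2: esi=477-2=475
after add edx, esi: edx=(-525)+475=-50
after xor edi, 13: edi=39^13=42
after xor esi, edx: esi=475^(-50)=-491
halt.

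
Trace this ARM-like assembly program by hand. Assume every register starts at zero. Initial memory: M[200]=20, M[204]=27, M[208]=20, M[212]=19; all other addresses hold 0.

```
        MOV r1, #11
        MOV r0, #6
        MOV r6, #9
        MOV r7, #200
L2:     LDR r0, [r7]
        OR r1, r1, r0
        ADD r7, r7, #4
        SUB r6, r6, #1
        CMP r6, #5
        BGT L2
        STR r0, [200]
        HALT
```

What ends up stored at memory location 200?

MOV r1, #11 → r1=11
MOV r0, #6 → r0=6
MOV r6, #9 → r6=9
MOV r7, #200 → r7=200
LDR r0, [r7] → r0=M[200]=20
OR r1, r1, r0 → r1=11|20=31
ADD r7, r7, #4 → r7=200+4=204
SUB r6, r6, #1 → r6=9-1=8
CMP r6, #5  (cmp 8,5)
BGT L2: taken
LDR r0, [r7] → r0=M[204]=27
OR r1, r1, r0 → r1=31|27=31
ADD r7, r7, #4 → r7=204+4=208
SUB r6, r6, #1 → r6=8-1=7
CMP r6, #5  (cmp 7,5)
BGT L2: taken
LDR r0, [r7] → r0=M[208]=20
OR r1, r1, r0 → r1=31|20=31
ADD r7, r7, #4 → r7=208+4=212
SUB r6, r6, #1 → r6=7-1=6
CMP r6, #5  (cmp 6,5)
BGT L2: taken
LDR r0, [r7] → r0=M[212]=19
OR r1, r1, r0 → r1=31|19=31
ADD r7, r7, #4 → r7=212+4=216
SUB r6, r6, #1 → r6=6-1=5
CMP r6, #5  (cmp 5,5)
BGT L2: not taken
STR r0, [200] → M[200]=19
halt.

19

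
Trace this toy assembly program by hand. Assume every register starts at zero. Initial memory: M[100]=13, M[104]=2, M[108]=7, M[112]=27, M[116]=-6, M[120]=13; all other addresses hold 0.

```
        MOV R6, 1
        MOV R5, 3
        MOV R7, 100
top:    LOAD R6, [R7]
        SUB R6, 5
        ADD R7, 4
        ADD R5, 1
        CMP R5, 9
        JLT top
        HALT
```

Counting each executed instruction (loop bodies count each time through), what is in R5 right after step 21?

6

MOV R6, 1 → R6=1
MOV R5, 3 → R5=3
MOV R7, 100 → R7=100
LOAD R6, [R7] → R6=M[100]=13
SUB R6, 5 → R6=13-5=8
ADD R7, 4 → R7=100+4=104
ADD R5, 1 → R5=3+1=4
CMP R5, 9  (cmp 4,9)
JLT top: taken
LOAD R6, [R7] → R6=M[104]=2
SUB R6, 5 → R6=2-5=-3
ADD R7, 4 → R7=104+4=108
ADD R5, 1 → R5=4+1=5
CMP R5, 9  (cmp 5,9)
JLT top: taken
LOAD R6, [R7] → R6=M[108]=7
SUB R6, 5 → R6=7-5=2
ADD R7, 4 → R7=108+4=112
ADD R5, 1 → R5=5+1=6
CMP R5, 9  (cmp 6,9)
JLT top: taken
After step 21: R5 = 6.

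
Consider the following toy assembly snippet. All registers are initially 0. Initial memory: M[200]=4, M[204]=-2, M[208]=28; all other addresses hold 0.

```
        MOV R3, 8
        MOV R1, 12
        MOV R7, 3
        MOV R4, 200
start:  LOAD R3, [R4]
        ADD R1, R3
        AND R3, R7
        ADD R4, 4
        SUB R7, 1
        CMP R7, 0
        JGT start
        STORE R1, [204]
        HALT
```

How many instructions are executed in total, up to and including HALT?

27

after MOV R3, 8: R3=8
after MOV R1, 12: R1=12
after MOV R7, 3: R7=3
after MOV R4, 200: R4=200
after LOAD R3, [R4]: R3=M[200]=4
after ADD R1, R3: R1=12+4=16
after AND R3, R7: R3=4&3=0
after ADD R4, 4: R4=200+4=204
after SUB R7, 1: R7=3-1=2
CMP R7, 0  (cmp 2,0)
JGT start: taken
after LOAD R3, [R4]: R3=M[204]=-2
after ADD R1, R3: R1=16+(-2)=14
after AND R3, R7: R3=(-2)&2=2
after ADD R4, 4: R4=204+4=208
after SUB R7, 1: R7=2-1=1
CMP R7, 0  (cmp 1,0)
JGT start: taken
after LOAD R3, [R4]: R3=M[208]=28
after ADD R1, R3: R1=14+28=42
after AND R3, R7: R3=28&1=0
after ADD R4, 4: R4=208+4=212
after SUB R7, 1: R7=1-1=0
CMP R7, 0  (cmp 0,0)
JGT start: not taken
STORE R1, [204] → M[204]=42
halt.
Total executed instructions: 27.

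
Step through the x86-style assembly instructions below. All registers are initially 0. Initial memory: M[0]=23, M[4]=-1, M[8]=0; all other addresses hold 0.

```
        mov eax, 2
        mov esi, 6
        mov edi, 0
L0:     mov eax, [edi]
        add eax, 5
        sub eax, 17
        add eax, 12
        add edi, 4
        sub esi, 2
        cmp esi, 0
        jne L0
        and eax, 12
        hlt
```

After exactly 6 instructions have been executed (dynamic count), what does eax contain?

eax=2
esi=6
edi=0
eax=M[0]=23
eax=23+5=28
eax=28-17=11
After step 6: eax = 11.

11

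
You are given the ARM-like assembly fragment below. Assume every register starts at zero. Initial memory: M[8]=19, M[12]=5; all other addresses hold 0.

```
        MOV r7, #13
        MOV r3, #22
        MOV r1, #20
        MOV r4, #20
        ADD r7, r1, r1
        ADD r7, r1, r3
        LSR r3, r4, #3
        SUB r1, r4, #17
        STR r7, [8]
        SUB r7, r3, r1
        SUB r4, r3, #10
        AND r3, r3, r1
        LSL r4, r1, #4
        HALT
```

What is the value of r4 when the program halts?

after MOV r7, #13: r7=13
after MOV r3, #22: r3=22
after MOV r1, #20: r1=20
after MOV r4, #20: r4=20
after ADD r7, r1, r1: r7=20+20=40
after ADD r7, r1, r3: r7=20+22=42
after LSR r3, r4, #3: r3=20>>3=2
after SUB r1, r4, #17: r1=20-17=3
STR r7, [8] → M[8]=42
after SUB r7, r3, r1: r7=2-3=-1
after SUB r4, r3, #10: r4=2-10=-8
after AND r3, r3, r1: r3=2&3=2
after LSL r4, r1, #4: r4=3<<4=48
halt.

48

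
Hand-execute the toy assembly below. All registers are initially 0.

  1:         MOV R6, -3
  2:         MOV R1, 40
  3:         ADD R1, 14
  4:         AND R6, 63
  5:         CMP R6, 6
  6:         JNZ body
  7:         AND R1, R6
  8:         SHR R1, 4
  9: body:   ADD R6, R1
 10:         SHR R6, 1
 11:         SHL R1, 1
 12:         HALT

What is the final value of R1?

MOV R6, -3 → R6=-3
MOV R1, 40 → R1=40
ADD R1, 14 → R1=40+14=54
AND R6, 63 → R6=(-3)&63=61
CMP R6, 6  (cmp 61,6)
JNZ body: taken
ADD R6, R1 → R6=61+54=115
SHR R6, 1 → R6=115>>1=57
SHL R1, 1 → R1=54<<1=108
halt.

108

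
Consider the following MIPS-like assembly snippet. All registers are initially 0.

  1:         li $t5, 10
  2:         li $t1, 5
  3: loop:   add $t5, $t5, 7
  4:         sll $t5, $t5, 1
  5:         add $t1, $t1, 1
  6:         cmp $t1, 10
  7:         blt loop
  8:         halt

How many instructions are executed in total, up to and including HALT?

28

$t5=10
$t1=5
$t5=10+7=17
$t5=17<<1=34
$t1=5+1=6
cmp $t1, 10  (cmp 6,10)
blt loop: taken
$t5=34+7=41
$t5=41<<1=82
$t1=6+1=7
cmp $t1, 10  (cmp 7,10)
blt loop: taken
$t5=82+7=89
$t5=89<<1=178
$t1=7+1=8
cmp $t1, 10  (cmp 8,10)
blt loop: taken
$t5=178+7=185
$t5=185<<1=370
$t1=8+1=9
cmp $t1, 10  (cmp 9,10)
blt loop: taken
$t5=370+7=377
$t5=377<<1=754
$t1=9+1=10
cmp $t1, 10  (cmp 10,10)
blt loop: not taken
halt.
Total executed instructions: 28.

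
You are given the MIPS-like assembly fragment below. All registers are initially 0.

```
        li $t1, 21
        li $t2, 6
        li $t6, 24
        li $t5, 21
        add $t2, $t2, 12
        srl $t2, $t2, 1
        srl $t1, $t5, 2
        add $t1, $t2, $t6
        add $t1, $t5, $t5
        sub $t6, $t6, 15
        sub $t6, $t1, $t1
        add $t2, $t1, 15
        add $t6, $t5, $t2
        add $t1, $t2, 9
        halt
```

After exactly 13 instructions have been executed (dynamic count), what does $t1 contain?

after li $t1, 21: $t1=21
after li $t2, 6: $t2=6
after li $t6, 24: $t6=24
after li $t5, 21: $t5=21
after add $t2, $t2, 12: $t2=6+12=18
after srl $t2, $t2, 1: $t2=18>>1=9
after srl $t1, $t5, 2: $t1=21>>2=5
after add $t1, $t2, $t6: $t1=9+24=33
after add $t1, $t5, $t5: $t1=21+21=42
after sub $t6, $t6, 15: $t6=24-15=9
after sub $t6, $t1, $t1: $t6=42-42=0
after add $t2, $t1, 15: $t2=42+15=57
after add $t6, $t5, $t2: $t6=21+57=78
After step 13: $t1 = 42.

42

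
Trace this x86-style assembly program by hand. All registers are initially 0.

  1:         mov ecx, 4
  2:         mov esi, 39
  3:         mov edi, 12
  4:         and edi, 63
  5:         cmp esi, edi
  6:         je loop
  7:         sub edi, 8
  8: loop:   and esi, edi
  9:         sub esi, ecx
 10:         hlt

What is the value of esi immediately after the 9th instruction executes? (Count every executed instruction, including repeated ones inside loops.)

mov ecx, 4 → ecx=4
mov esi, 39 → esi=39
mov edi, 12 → edi=12
and edi, 63 → edi=12&63=12
cmp esi, edi  (cmp 39,12)
je loop: not taken
sub edi, 8 → edi=12-8=4
and esi, edi → esi=39&4=4
sub esi, ecx → esi=4-4=0
After step 9: esi = 0.

0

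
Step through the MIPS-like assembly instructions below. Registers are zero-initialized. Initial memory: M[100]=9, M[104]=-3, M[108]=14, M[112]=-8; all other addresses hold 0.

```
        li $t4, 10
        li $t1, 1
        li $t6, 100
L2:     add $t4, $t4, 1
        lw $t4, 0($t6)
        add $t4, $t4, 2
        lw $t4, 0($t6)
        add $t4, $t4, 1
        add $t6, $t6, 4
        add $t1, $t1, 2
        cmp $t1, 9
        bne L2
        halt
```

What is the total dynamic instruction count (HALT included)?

after li $t4, 10: $t4=10
after li $t1, 1: $t1=1
after li $t6, 100: $t6=100
after add $t4, $t4, 1: $t4=10+1=11
after lw $t4, 0($t6): $t4=M[100]=9
after add $t4, $t4, 2: $t4=9+2=11
after lw $t4, 0($t6): $t4=M[100]=9
after add $t4, $t4, 1: $t4=9+1=10
after add $t6, $t6, 4: $t6=100+4=104
after add $t1, $t1, 2: $t1=1+2=3
cmp $t1, 9  (cmp 3,9)
bne L2: taken
after add $t4, $t4, 1: $t4=10+1=11
after lw $t4, 0($t6): $t4=M[104]=-3
after add $t4, $t4, 2: $t4=(-3)+2=-1
after lw $t4, 0($t6): $t4=M[104]=-3
after add $t4, $t4, 1: $t4=(-3)+1=-2
after add $t6, $t6, 4: $t6=104+4=108
after add $t1, $t1, 2: $t1=3+2=5
cmp $t1, 9  (cmp 5,9)
bne L2: taken
after add $t4, $t4, 1: $t4=(-2)+1=-1
after lw $t4, 0($t6): $t4=M[108]=14
after add $t4, $t4, 2: $t4=14+2=16
after lw $t4, 0($t6): $t4=M[108]=14
after add $t4, $t4, 1: $t4=14+1=15
after add $t6, $t6, 4: $t6=108+4=112
after add $t1, $t1, 2: $t1=5+2=7
cmp $t1, 9  (cmp 7,9)
bne L2: taken
after add $t4, $t4, 1: $t4=15+1=16
after lw $t4, 0($t6): $t4=M[112]=-8
after add $t4, $t4, 2: $t4=(-8)+2=-6
after lw $t4, 0($t6): $t4=M[112]=-8
after add $t4, $t4, 1: $t4=(-8)+1=-7
after add $t6, $t6, 4: $t6=112+4=116
after add $t1, $t1, 2: $t1=7+2=9
cmp $t1, 9  (cmp 9,9)
bne L2: not taken
halt.
Total executed instructions: 40.

40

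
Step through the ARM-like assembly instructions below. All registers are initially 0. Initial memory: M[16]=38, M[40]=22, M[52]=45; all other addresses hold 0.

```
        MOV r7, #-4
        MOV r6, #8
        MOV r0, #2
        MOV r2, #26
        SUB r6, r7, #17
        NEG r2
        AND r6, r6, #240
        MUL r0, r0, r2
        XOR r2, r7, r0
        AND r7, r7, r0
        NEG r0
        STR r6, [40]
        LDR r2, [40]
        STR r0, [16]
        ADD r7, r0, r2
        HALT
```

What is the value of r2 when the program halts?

MOV r7, #-4 → r7=-4
MOV r6, #8 → r6=8
MOV r0, #2 → r0=2
MOV r2, #26 → r2=26
SUB r6, r7, #17 → r6=(-4)-17=-21
NEG r2 → r2=-(26)=-26
AND r6, r6, #240 → r6=(-21)&240=224
MUL r0, r0, r2 → r0=2*(-26)=-52
XOR r2, r7, r0 → r2=(-4)^(-52)=48
AND r7, r7, r0 → r7=(-4)&(-52)=-52
NEG r0 → r0=-(-52)=52
STR r6, [40] → M[40]=224
LDR r2, [40] → r2=M[40]=224
STR r0, [16] → M[16]=52
ADD r7, r0, r2 → r7=52+224=276
halt.

224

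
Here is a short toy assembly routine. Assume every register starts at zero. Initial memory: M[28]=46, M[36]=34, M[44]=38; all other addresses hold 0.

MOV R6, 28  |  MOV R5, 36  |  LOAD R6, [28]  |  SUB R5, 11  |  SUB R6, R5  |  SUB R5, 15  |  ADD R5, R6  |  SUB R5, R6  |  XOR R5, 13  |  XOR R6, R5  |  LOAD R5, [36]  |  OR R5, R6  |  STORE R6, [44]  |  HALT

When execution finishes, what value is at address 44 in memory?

18

R6=28
R5=36
R6=M[28]=46
R5=36-11=25
R6=46-25=21
R5=25-15=10
R5=10+21=31
R5=31-21=10
R5=10^13=7
R6=21^7=18
R5=M[36]=34
R5=34|18=50
STORE R6, [44] → M[44]=18
halt.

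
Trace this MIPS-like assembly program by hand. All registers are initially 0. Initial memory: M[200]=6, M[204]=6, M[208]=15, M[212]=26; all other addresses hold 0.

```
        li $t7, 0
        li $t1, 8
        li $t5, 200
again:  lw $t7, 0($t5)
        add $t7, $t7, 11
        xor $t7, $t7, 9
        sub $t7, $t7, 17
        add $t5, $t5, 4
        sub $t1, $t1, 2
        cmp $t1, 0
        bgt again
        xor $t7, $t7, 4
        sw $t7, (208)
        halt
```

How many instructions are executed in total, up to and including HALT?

after li $t7, 0: $t7=0
after li $t1, 8: $t1=8
after li $t5, 200: $t5=200
after lw $t7, 0($t5): $t7=M[200]=6
after add $t7, $t7, 11: $t7=6+11=17
after xor $t7, $t7, 9: $t7=17^9=24
after sub $t7, $t7, 17: $t7=24-17=7
after add $t5, $t5, 4: $t5=200+4=204
after sub $t1, $t1, 2: $t1=8-2=6
cmp $t1, 0  (cmp 6,0)
bgt again: taken
after lw $t7, 0($t5): $t7=M[204]=6
after add $t7, $t7, 11: $t7=6+11=17
after xor $t7, $t7, 9: $t7=17^9=24
after sub $t7, $t7, 17: $t7=24-17=7
after add $t5, $t5, 4: $t5=204+4=208
after sub $t1, $t1, 2: $t1=6-2=4
cmp $t1, 0  (cmp 4,0)
bgt again: taken
after lw $t7, 0($t5): $t7=M[208]=15
after add $t7, $t7, 11: $t7=15+11=26
after xor $t7, $t7, 9: $t7=26^9=19
after sub $t7, $t7, 17: $t7=19-17=2
after add $t5, $t5, 4: $t5=208+4=212
after sub $t1, $t1, 2: $t1=4-2=2
cmp $t1, 0  (cmp 2,0)
bgt again: taken
after lw $t7, 0($t5): $t7=M[212]=26
after add $t7, $t7, 11: $t7=26+11=37
after xor $t7, $t7, 9: $t7=37^9=44
after sub $t7, $t7, 17: $t7=44-17=27
after add $t5, $t5, 4: $t5=212+4=216
after sub $t1, $t1, 2: $t1=2-2=0
cmp $t1, 0  (cmp 0,0)
bgt again: not taken
after xor $t7, $t7, 4: $t7=27^4=31
sw $t7, (208) → M[208]=31
halt.
Total executed instructions: 38.

38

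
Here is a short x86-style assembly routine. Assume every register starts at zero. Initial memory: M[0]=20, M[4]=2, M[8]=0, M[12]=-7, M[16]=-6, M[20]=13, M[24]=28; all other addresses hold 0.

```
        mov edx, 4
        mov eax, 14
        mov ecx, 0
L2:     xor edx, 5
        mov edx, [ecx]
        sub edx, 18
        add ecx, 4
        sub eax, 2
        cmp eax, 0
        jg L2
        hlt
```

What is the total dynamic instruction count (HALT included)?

edx=4
eax=14
ecx=0
edx=4^5=1
edx=M[0]=20
edx=20-18=2
ecx=0+4=4
eax=14-2=12
cmp eax, 0  (cmp 12,0)
jg L2: taken
edx=2^5=7
edx=M[4]=2
edx=2-18=-16
ecx=4+4=8
eax=12-2=10
cmp eax, 0  (cmp 10,0)
jg L2: taken
edx=(-16)^5=-11
edx=M[8]=0
edx=0-18=-18
ecx=8+4=12
eax=10-2=8
cmp eax, 0  (cmp 8,0)
jg L2: taken
edx=(-18)^5=-21
edx=M[12]=-7
edx=(-7)-18=-25
ecx=12+4=16
eax=8-2=6
cmp eax, 0  (cmp 6,0)
jg L2: taken
edx=(-25)^5=-30
edx=M[16]=-6
edx=(-6)-18=-24
ecx=16+4=20
eax=6-2=4
cmp eax, 0  (cmp 4,0)
jg L2: taken
edx=(-24)^5=-19
edx=M[20]=13
edx=13-18=-5
ecx=20+4=24
eax=4-2=2
cmp eax, 0  (cmp 2,0)
jg L2: taken
edx=(-5)^5=-2
edx=M[24]=28
edx=28-18=10
ecx=24+4=28
eax=2-2=0
cmp eax, 0  (cmp 0,0)
jg L2: not taken
halt.
Total executed instructions: 53.

53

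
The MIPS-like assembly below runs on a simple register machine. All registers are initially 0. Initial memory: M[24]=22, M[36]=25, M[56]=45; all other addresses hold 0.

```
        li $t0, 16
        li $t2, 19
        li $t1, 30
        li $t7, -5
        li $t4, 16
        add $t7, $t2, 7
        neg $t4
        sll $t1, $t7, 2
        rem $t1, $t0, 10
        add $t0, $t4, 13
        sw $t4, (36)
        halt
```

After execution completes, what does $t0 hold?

after li $t0, 16: $t0=16
after li $t2, 19: $t2=19
after li $t1, 30: $t1=30
after li $t7, -5: $t7=-5
after li $t4, 16: $t4=16
after add $t7, $t2, 7: $t7=19+7=26
after neg $t4: $t4=-(16)=-16
after sll $t1, $t7, 2: $t1=26<<2=104
after rem $t1, $t0, 10: $t1=16%10=6
after add $t0, $t4, 13: $t0=(-16)+13=-3
sw $t4, (36) → M[36]=-16
halt.

-3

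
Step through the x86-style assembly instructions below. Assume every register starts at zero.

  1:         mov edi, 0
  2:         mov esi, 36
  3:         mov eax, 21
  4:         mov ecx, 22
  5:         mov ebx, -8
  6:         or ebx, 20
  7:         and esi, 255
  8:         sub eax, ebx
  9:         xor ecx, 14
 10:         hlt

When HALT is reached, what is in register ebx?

mov edi, 0 → edi=0
mov esi, 36 → esi=36
mov eax, 21 → eax=21
mov ecx, 22 → ecx=22
mov ebx, -8 → ebx=-8
or ebx, 20 → ebx=(-8)|20=-4
and esi, 255 → esi=36&255=36
sub eax, ebx → eax=21-(-4)=25
xor ecx, 14 → ecx=22^14=24
halt.

-4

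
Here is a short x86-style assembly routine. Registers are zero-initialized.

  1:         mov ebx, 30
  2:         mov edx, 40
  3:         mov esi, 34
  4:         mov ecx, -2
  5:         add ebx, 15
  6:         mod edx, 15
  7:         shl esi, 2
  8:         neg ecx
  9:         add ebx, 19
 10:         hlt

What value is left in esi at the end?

after mov ebx, 30: ebx=30
after mov edx, 40: edx=40
after mov esi, 34: esi=34
after mov ecx, -2: ecx=-2
after add ebx, 15: ebx=30+15=45
after mod edx, 15: edx=40%15=10
after shl esi, 2: esi=34<<2=136
after neg ecx: ecx=-(-2)=2
after add ebx, 19: ebx=45+19=64
halt.

136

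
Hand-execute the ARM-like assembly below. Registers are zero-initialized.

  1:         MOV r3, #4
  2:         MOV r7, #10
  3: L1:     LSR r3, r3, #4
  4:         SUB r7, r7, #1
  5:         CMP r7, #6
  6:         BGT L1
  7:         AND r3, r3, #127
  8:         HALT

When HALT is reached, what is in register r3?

0

after MOV r3, #4: r3=4
after MOV r7, #10: r7=10
after LSR r3, r3, #4: r3=4>>4=0
after SUB r7, r7, #1: r7=10-1=9
CMP r7, #6  (cmp 9,6)
BGT L1: taken
after LSR r3, r3, #4: r3=0>>4=0
after SUB r7, r7, #1: r7=9-1=8
CMP r7, #6  (cmp 8,6)
BGT L1: taken
after LSR r3, r3, #4: r3=0>>4=0
after SUB r7, r7, #1: r7=8-1=7
CMP r7, #6  (cmp 7,6)
BGT L1: taken
after LSR r3, r3, #4: r3=0>>4=0
after SUB r7, r7, #1: r7=7-1=6
CMP r7, #6  (cmp 6,6)
BGT L1: not taken
after AND r3, r3, #127: r3=0&127=0
halt.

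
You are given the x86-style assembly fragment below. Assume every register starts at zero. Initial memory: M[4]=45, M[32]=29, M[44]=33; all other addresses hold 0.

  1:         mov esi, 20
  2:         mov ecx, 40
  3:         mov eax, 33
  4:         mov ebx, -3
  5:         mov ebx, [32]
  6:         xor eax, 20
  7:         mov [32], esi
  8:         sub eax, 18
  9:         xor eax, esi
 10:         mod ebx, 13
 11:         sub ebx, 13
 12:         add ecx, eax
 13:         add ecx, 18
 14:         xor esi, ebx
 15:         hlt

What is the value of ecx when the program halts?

esi=20
ecx=40
eax=33
ebx=-3
ebx=M[32]=29
eax=33^20=53
mov [32], esi → M[32]=20
eax=53-18=35
eax=35^20=55
ebx=29%13=3
ebx=3-13=-10
ecx=40+55=95
ecx=95+18=113
esi=20^(-10)=-30
halt.

113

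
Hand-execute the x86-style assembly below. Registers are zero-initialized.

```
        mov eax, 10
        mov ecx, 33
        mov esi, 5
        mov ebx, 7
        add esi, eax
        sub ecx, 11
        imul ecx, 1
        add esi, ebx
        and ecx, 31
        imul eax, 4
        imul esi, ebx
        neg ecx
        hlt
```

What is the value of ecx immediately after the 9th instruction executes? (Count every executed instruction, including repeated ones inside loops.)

22

mov eax, 10 → eax=10
mov ecx, 33 → ecx=33
mov esi, 5 → esi=5
mov ebx, 7 → ebx=7
add esi, eax → esi=5+10=15
sub ecx, 11 → ecx=33-11=22
imul ecx, 1 → ecx=22*1=22
add esi, ebx → esi=15+7=22
and ecx, 31 → ecx=22&31=22
After step 9: ecx = 22.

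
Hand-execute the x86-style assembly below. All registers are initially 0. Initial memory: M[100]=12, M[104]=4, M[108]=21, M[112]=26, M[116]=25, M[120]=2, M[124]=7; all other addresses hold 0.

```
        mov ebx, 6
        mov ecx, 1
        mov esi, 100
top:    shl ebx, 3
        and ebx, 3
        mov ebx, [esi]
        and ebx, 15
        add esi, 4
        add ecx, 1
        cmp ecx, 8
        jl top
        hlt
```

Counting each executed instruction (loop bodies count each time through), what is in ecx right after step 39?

5

ebx=6
ecx=1
esi=100
ebx=6<<3=48
ebx=48&3=0
ebx=M[100]=12
ebx=12&15=12
esi=100+4=104
ecx=1+1=2
cmp ecx, 8  (cmp 2,8)
jl top: taken
ebx=12<<3=96
ebx=96&3=0
ebx=M[104]=4
ebx=4&15=4
esi=104+4=108
ecx=2+1=3
cmp ecx, 8  (cmp 3,8)
jl top: taken
ebx=4<<3=32
ebx=32&3=0
ebx=M[108]=21
ebx=21&15=5
esi=108+4=112
ecx=3+1=4
cmp ecx, 8  (cmp 4,8)
jl top: taken
ebx=5<<3=40
ebx=40&3=0
ebx=M[112]=26
ebx=26&15=10
esi=112+4=116
ecx=4+1=5
cmp ecx, 8  (cmp 5,8)
jl top: taken
ebx=10<<3=80
ebx=80&3=0
ebx=M[116]=25
ebx=25&15=9
After step 39: ecx = 5.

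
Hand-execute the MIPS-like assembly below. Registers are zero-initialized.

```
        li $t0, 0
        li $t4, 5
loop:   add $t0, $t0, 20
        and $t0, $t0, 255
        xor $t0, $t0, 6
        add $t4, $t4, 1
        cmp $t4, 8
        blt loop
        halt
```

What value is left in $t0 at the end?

after li $t0, 0: $t0=0
after li $t4, 5: $t4=5
after add $t0, $t0, 20: $t0=0+20=20
after and $t0, $t0, 255: $t0=20&255=20
after xor $t0, $t0, 6: $t0=20^6=18
after add $t4, $t4, 1: $t4=5+1=6
cmp $t4, 8  (cmp 6,8)
blt loop: taken
after add $t0, $t0, 20: $t0=18+20=38
after and $t0, $t0, 255: $t0=38&255=38
after xor $t0, $t0, 6: $t0=38^6=32
after add $t4, $t4, 1: $t4=6+1=7
cmp $t4, 8  (cmp 7,8)
blt loop: taken
after add $t0, $t0, 20: $t0=32+20=52
after and $t0, $t0, 255: $t0=52&255=52
after xor $t0, $t0, 6: $t0=52^6=50
after add $t4, $t4, 1: $t4=7+1=8
cmp $t4, 8  (cmp 8,8)
blt loop: not taken
halt.

50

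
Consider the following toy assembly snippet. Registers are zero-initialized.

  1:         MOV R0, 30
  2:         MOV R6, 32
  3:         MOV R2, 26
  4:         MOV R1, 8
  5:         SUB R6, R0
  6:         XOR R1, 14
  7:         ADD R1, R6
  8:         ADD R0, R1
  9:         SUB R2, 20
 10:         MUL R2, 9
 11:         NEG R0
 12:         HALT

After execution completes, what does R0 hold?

R0=30
R6=32
R2=26
R1=8
R6=32-30=2
R1=8^14=6
R1=6+2=8
R0=30+8=38
R2=26-20=6
R2=6*9=54
R0=-(38)=-38
halt.

-38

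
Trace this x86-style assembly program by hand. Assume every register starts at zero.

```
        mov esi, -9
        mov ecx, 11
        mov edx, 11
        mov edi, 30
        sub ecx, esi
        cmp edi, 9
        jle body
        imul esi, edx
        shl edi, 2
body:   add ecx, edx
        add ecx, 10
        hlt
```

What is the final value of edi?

mov esi, -9 → esi=-9
mov ecx, 11 → ecx=11
mov edx, 11 → edx=11
mov edi, 30 → edi=30
sub ecx, esi → ecx=11-(-9)=20
cmp edi, 9  (cmp 30,9)
jle body: not taken
imul esi, edx → esi=(-9)*11=-99
shl edi, 2 → edi=30<<2=120
add ecx, edx → ecx=20+11=31
add ecx, 10 → ecx=31+10=41
halt.

120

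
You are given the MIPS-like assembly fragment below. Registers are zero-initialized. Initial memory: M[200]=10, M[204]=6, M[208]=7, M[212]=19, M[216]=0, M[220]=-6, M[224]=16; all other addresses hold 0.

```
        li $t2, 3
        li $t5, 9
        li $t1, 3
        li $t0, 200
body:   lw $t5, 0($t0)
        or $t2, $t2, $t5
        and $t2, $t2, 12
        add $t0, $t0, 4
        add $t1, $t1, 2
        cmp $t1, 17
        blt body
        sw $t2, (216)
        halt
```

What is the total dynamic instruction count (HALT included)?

55

li $t2, 3 → $t2=3
li $t5, 9 → $t5=9
li $t1, 3 → $t1=3
li $t0, 200 → $t0=200
lw $t5, 0($t0) → $t5=M[200]=10
or $t2, $t2, $t5 → $t2=3|10=11
and $t2, $t2, 12 → $t2=11&12=8
add $t0, $t0, 4 → $t0=200+4=204
add $t1, $t1, 2 → $t1=3+2=5
cmp $t1, 17  (cmp 5,17)
blt body: taken
lw $t5, 0($t0) → $t5=M[204]=6
or $t2, $t2, $t5 → $t2=8|6=14
and $t2, $t2, 12 → $t2=14&12=12
add $t0, $t0, 4 → $t0=204+4=208
add $t1, $t1, 2 → $t1=5+2=7
cmp $t1, 17  (cmp 7,17)
blt body: taken
lw $t5, 0($t0) → $t5=M[208]=7
or $t2, $t2, $t5 → $t2=12|7=15
and $t2, $t2, 12 → $t2=15&12=12
add $t0, $t0, 4 → $t0=208+4=212
add $t1, $t1, 2 → $t1=7+2=9
cmp $t1, 17  (cmp 9,17)
blt body: taken
lw $t5, 0($t0) → $t5=M[212]=19
or $t2, $t2, $t5 → $t2=12|19=31
and $t2, $t2, 12 → $t2=31&12=12
add $t0, $t0, 4 → $t0=212+4=216
add $t1, $t1, 2 → $t1=9+2=11
cmp $t1, 17  (cmp 11,17)
blt body: taken
lw $t5, 0($t0) → $t5=M[216]=0
or $t2, $t2, $t5 → $t2=12|0=12
and $t2, $t2, 12 → $t2=12&12=12
add $t0, $t0, 4 → $t0=216+4=220
add $t1, $t1, 2 → $t1=11+2=13
cmp $t1, 17  (cmp 13,17)
blt body: taken
lw $t5, 0($t0) → $t5=M[220]=-6
or $t2, $t2, $t5 → $t2=12|(-6)=-2
and $t2, $t2, 12 → $t2=(-2)&12=12
add $t0, $t0, 4 → $t0=220+4=224
add $t1, $t1, 2 → $t1=13+2=15
cmp $t1, 17  (cmp 15,17)
blt body: taken
lw $t5, 0($t0) → $t5=M[224]=16
or $t2, $t2, $t5 → $t2=12|16=28
and $t2, $t2, 12 → $t2=28&12=12
add $t0, $t0, 4 → $t0=224+4=228
add $t1, $t1, 2 → $t1=15+2=17
cmp $t1, 17  (cmp 17,17)
blt body: not taken
sw $t2, (216) → M[216]=12
halt.
Total executed instructions: 55.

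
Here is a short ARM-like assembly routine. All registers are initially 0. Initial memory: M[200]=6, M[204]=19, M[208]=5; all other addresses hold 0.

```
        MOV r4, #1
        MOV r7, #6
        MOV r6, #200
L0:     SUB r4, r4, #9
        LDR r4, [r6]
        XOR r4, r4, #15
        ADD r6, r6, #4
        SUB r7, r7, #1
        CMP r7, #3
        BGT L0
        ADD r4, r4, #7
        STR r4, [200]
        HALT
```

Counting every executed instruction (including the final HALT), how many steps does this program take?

27

r4=1
r7=6
r6=200
r4=1-9=-8
r4=M[200]=6
r4=6^15=9
r6=200+4=204
r7=6-1=5
CMP r7, #3  (cmp 5,3)
BGT L0: taken
r4=9-9=0
r4=M[204]=19
r4=19^15=28
r6=204+4=208
r7=5-1=4
CMP r7, #3  (cmp 4,3)
BGT L0: taken
r4=28-9=19
r4=M[208]=5
r4=5^15=10
r6=208+4=212
r7=4-1=3
CMP r7, #3  (cmp 3,3)
BGT L0: not taken
r4=10+7=17
STR r4, [200] → M[200]=17
halt.
Total executed instructions: 27.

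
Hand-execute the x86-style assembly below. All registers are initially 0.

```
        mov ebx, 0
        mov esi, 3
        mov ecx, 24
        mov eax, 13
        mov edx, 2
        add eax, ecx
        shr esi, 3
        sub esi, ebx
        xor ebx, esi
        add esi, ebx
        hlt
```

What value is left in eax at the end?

37

after mov ebx, 0: ebx=0
after mov esi, 3: esi=3
after mov ecx, 24: ecx=24
after mov eax, 13: eax=13
after mov edx, 2: edx=2
after add eax, ecx: eax=13+24=37
after shr esi, 3: esi=3>>3=0
after sub esi, ebx: esi=0-0=0
after xor ebx, esi: ebx=0^0=0
after add esi, ebx: esi=0+0=0
halt.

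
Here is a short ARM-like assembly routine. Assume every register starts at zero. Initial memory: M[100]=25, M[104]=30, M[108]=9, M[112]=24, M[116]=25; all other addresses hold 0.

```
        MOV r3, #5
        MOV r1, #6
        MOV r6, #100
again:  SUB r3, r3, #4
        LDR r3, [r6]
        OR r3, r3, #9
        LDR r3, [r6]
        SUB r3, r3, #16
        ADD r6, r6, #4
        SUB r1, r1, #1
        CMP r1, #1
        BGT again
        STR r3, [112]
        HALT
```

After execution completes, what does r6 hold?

120

MOV r3, #5 → r3=5
MOV r1, #6 → r1=6
MOV r6, #100 → r6=100
SUB r3, r3, #4 → r3=5-4=1
LDR r3, [r6] → r3=M[100]=25
OR r3, r3, #9 → r3=25|9=25
LDR r3, [r6] → r3=M[100]=25
SUB r3, r3, #16 → r3=25-16=9
ADD r6, r6, #4 → r6=100+4=104
SUB r1, r1, #1 → r1=6-1=5
CMP r1, #1  (cmp 5,1)
BGT again: taken
SUB r3, r3, #4 → r3=9-4=5
LDR r3, [r6] → r3=M[104]=30
OR r3, r3, #9 → r3=30|9=31
LDR r3, [r6] → r3=M[104]=30
SUB r3, r3, #16 → r3=30-16=14
ADD r6, r6, #4 → r6=104+4=108
SUB r1, r1, #1 → r1=5-1=4
CMP r1, #1  (cmp 4,1)
BGT again: taken
SUB r3, r3, #4 → r3=14-4=10
LDR r3, [r6] → r3=M[108]=9
OR r3, r3, #9 → r3=9|9=9
LDR r3, [r6] → r3=M[108]=9
SUB r3, r3, #16 → r3=9-16=-7
ADD r6, r6, #4 → r6=108+4=112
SUB r1, r1, #1 → r1=4-1=3
CMP r1, #1  (cmp 3,1)
BGT again: taken
SUB r3, r3, #4 → r3=(-7)-4=-11
LDR r3, [r6] → r3=M[112]=24
OR r3, r3, #9 → r3=24|9=25
LDR r3, [r6] → r3=M[112]=24
SUB r3, r3, #16 → r3=24-16=8
ADD r6, r6, #4 → r6=112+4=116
SUB r1, r1, #1 → r1=3-1=2
CMP r1, #1  (cmp 2,1)
BGT again: taken
SUB r3, r3, #4 → r3=8-4=4
LDR r3, [r6] → r3=M[116]=25
OR r3, r3, #9 → r3=25|9=25
LDR r3, [r6] → r3=M[116]=25
SUB r3, r3, #16 → r3=25-16=9
ADD r6, r6, #4 → r6=116+4=120
SUB r1, r1, #1 → r1=2-1=1
CMP r1, #1  (cmp 1,1)
BGT again: not taken
STR r3, [112] → M[112]=9
halt.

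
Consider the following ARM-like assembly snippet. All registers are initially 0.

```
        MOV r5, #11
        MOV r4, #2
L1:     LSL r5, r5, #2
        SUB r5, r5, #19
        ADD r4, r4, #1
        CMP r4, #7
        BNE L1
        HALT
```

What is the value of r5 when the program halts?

MOV r5, #11 → r5=11
MOV r4, #2 → r4=2
LSL r5, r5, #2 → r5=11<<2=44
SUB r5, r5, #19 → r5=44-19=25
ADD r4, r4, #1 → r4=2+1=3
CMP r4, #7  (cmp 3,7)
BNE L1: taken
LSL r5, r5, #2 → r5=25<<2=100
SUB r5, r5, #19 → r5=100-19=81
ADD r4, r4, #1 → r4=3+1=4
CMP r4, #7  (cmp 4,7)
BNE L1: taken
LSL r5, r5, #2 → r5=81<<2=324
SUB r5, r5, #19 → r5=324-19=305
ADD r4, r4, #1 → r4=4+1=5
CMP r4, #7  (cmp 5,7)
BNE L1: taken
LSL r5, r5, #2 → r5=305<<2=1220
SUB r5, r5, #19 → r5=1220-19=1201
ADD r4, r4, #1 → r4=5+1=6
CMP r4, #7  (cmp 6,7)
BNE L1: taken
LSL r5, r5, #2 → r5=1201<<2=4804
SUB r5, r5, #19 → r5=4804-19=4785
ADD r4, r4, #1 → r4=6+1=7
CMP r4, #7  (cmp 7,7)
BNE L1: not taken
halt.

4785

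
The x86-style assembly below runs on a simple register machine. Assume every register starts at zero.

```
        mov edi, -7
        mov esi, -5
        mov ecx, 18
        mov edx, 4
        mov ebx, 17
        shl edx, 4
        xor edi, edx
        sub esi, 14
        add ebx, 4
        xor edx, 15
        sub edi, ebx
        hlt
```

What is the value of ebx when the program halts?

21

edi=-7
esi=-5
ecx=18
edx=4
ebx=17
edx=4<<4=64
edi=(-7)^64=-71
esi=(-5)-14=-19
ebx=17+4=21
edx=64^15=79
edi=(-71)-21=-92
halt.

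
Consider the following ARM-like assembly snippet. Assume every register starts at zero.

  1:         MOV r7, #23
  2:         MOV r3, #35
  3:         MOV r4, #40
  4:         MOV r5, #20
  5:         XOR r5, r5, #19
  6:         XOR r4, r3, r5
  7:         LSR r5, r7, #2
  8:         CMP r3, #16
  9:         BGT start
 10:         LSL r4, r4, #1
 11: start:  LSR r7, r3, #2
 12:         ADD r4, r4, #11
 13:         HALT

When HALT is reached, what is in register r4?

47

r7=23
r3=35
r4=40
r5=20
r5=20^19=7
r4=35^7=36
r5=23>>2=5
CMP r3, #16  (cmp 35,16)
BGT start: taken
r7=35>>2=8
r4=36+11=47
halt.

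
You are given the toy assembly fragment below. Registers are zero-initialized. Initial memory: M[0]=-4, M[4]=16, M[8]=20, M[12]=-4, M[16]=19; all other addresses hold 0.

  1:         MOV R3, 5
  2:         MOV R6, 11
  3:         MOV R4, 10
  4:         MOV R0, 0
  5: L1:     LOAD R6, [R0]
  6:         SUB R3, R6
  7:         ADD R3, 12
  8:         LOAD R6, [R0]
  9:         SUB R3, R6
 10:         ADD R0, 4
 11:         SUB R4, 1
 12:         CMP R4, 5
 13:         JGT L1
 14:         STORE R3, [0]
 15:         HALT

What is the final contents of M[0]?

after MOV R3, 5: R3=5
after MOV R6, 11: R6=11
after MOV R4, 10: R4=10
after MOV R0, 0: R0=0
after LOAD R6, [R0]: R6=M[0]=-4
after SUB R3, R6: R3=5-(-4)=9
after ADD R3, 12: R3=9+12=21
after LOAD R6, [R0]: R6=M[0]=-4
after SUB R3, R6: R3=21-(-4)=25
after ADD R0, 4: R0=0+4=4
after SUB R4, 1: R4=10-1=9
CMP R4, 5  (cmp 9,5)
JGT L1: taken
after LOAD R6, [R0]: R6=M[4]=16
after SUB R3, R6: R3=25-16=9
after ADD R3, 12: R3=9+12=21
after LOAD R6, [R0]: R6=M[4]=16
after SUB R3, R6: R3=21-16=5
after ADD R0, 4: R0=4+4=8
after SUB R4, 1: R4=9-1=8
CMP R4, 5  (cmp 8,5)
JGT L1: taken
after LOAD R6, [R0]: R6=M[8]=20
after SUB R3, R6: R3=5-20=-15
after ADD R3, 12: R3=(-15)+12=-3
after LOAD R6, [R0]: R6=M[8]=20
after SUB R3, R6: R3=(-3)-20=-23
after ADD R0, 4: R0=8+4=12
after SUB R4, 1: R4=8-1=7
CMP R4, 5  (cmp 7,5)
JGT L1: taken
after LOAD R6, [R0]: R6=M[12]=-4
after SUB R3, R6: R3=(-23)-(-4)=-19
after ADD R3, 12: R3=(-19)+12=-7
after LOAD R6, [R0]: R6=M[12]=-4
after SUB R3, R6: R3=(-7)-(-4)=-3
after ADD R0, 4: R0=12+4=16
after SUB R4, 1: R4=7-1=6
CMP R4, 5  (cmp 6,5)
JGT L1: taken
after LOAD R6, [R0]: R6=M[16]=19
after SUB R3, R6: R3=(-3)-19=-22
after ADD R3, 12: R3=(-22)+12=-10
after LOAD R6, [R0]: R6=M[16]=19
after SUB R3, R6: R3=(-10)-19=-29
after ADD R0, 4: R0=16+4=20
after SUB R4, 1: R4=6-1=5
CMP R4, 5  (cmp 5,5)
JGT L1: not taken
STORE R3, [0] → M[0]=-29
halt.

-29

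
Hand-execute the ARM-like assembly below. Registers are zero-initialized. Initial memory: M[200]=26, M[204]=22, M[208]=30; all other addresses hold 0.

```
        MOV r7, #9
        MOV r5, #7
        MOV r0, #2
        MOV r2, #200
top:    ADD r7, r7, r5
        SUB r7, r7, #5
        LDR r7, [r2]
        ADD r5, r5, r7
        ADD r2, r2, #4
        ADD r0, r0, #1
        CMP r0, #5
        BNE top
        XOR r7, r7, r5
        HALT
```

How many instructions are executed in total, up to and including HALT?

r7=9
r5=7
r0=2
r2=200
r7=9+7=16
r7=16-5=11
r7=M[200]=26
r5=7+26=33
r2=200+4=204
r0=2+1=3
CMP r0, #5  (cmp 3,5)
BNE top: taken
r7=26+33=59
r7=59-5=54
r7=M[204]=22
r5=33+22=55
r2=204+4=208
r0=3+1=4
CMP r0, #5  (cmp 4,5)
BNE top: taken
r7=22+55=77
r7=77-5=72
r7=M[208]=30
r5=55+30=85
r2=208+4=212
r0=4+1=5
CMP r0, #5  (cmp 5,5)
BNE top: not taken
r7=30^85=75
halt.
Total executed instructions: 30.

30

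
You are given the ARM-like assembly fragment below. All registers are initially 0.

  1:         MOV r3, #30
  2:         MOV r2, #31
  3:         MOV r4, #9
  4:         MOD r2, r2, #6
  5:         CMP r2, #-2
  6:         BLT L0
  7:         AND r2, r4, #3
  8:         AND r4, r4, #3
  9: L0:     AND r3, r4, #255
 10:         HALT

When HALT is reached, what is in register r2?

r3=30
r2=31
r4=9
r2=31%6=1
CMP r2, #-2  (cmp 1,-2)
BLT L0: not taken
r2=9&3=1
r4=9&3=1
r3=1&255=1
halt.

1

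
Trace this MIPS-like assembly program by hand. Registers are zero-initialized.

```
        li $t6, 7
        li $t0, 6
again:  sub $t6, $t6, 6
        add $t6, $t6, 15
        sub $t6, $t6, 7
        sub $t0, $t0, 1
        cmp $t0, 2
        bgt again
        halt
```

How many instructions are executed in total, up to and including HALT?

27

li $t6, 7 → $t6=7
li $t0, 6 → $t0=6
sub $t6, $t6, 6 → $t6=7-6=1
add $t6, $t6, 15 → $t6=1+15=16
sub $t6, $t6, 7 → $t6=16-7=9
sub $t0, $t0, 1 → $t0=6-1=5
cmp $t0, 2  (cmp 5,2)
bgt again: taken
sub $t6, $t6, 6 → $t6=9-6=3
add $t6, $t6, 15 → $t6=3+15=18
sub $t6, $t6, 7 → $t6=18-7=11
sub $t0, $t0, 1 → $t0=5-1=4
cmp $t0, 2  (cmp 4,2)
bgt again: taken
sub $t6, $t6, 6 → $t6=11-6=5
add $t6, $t6, 15 → $t6=5+15=20
sub $t6, $t6, 7 → $t6=20-7=13
sub $t0, $t0, 1 → $t0=4-1=3
cmp $t0, 2  (cmp 3,2)
bgt again: taken
sub $t6, $t6, 6 → $t6=13-6=7
add $t6, $t6, 15 → $t6=7+15=22
sub $t6, $t6, 7 → $t6=22-7=15
sub $t0, $t0, 1 → $t0=3-1=2
cmp $t0, 2  (cmp 2,2)
bgt again: not taken
halt.
Total executed instructions: 27.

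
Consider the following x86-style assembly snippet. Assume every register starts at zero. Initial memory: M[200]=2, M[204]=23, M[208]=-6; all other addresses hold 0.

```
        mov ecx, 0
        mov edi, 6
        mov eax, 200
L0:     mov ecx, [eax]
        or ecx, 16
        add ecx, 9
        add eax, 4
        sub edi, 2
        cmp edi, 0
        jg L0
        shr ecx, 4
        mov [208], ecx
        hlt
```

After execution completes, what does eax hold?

212

mov ecx, 0 → ecx=0
mov edi, 6 → edi=6
mov eax, 200 → eax=200
mov ecx, [eax] → ecx=M[200]=2
or ecx, 16 → ecx=2|16=18
add ecx, 9 → ecx=18+9=27
add eax, 4 → eax=200+4=204
sub edi, 2 → edi=6-2=4
cmp edi, 0  (cmp 4,0)
jg L0: taken
mov ecx, [eax] → ecx=M[204]=23
or ecx, 16 → ecx=23|16=23
add ecx, 9 → ecx=23+9=32
add eax, 4 → eax=204+4=208
sub edi, 2 → edi=4-2=2
cmp edi, 0  (cmp 2,0)
jg L0: taken
mov ecx, [eax] → ecx=M[208]=-6
or ecx, 16 → ecx=(-6)|16=-6
add ecx, 9 → ecx=(-6)+9=3
add eax, 4 → eax=208+4=212
sub edi, 2 → edi=2-2=0
cmp edi, 0  (cmp 0,0)
jg L0: not taken
shr ecx, 4 → ecx=3>>4=0
mov [208], ecx → M[208]=0
halt.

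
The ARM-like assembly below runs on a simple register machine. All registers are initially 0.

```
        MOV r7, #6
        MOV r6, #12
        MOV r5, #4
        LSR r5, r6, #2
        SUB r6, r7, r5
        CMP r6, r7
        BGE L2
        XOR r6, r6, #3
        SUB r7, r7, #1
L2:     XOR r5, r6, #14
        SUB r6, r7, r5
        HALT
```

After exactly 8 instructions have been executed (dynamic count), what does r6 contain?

0

after MOV r7, #6: r7=6
after MOV r6, #12: r6=12
after MOV r5, #4: r5=4
after LSR r5, r6, #2: r5=12>>2=3
after SUB r6, r7, r5: r6=6-3=3
CMP r6, r7  (cmp 3,6)
BGE L2: not taken
after XOR r6, r6, #3: r6=3^3=0
After step 8: r6 = 0.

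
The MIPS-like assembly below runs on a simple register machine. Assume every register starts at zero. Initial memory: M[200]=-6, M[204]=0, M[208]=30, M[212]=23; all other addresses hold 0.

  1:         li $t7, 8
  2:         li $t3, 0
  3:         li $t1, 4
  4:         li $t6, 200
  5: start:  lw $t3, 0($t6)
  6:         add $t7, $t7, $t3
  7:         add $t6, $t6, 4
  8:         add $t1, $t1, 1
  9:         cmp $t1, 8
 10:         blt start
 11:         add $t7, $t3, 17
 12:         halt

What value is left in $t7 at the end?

40

li $t7, 8 → $t7=8
li $t3, 0 → $t3=0
li $t1, 4 → $t1=4
li $t6, 200 → $t6=200
lw $t3, 0($t6) → $t3=M[200]=-6
add $t7, $t7, $t3 → $t7=8+(-6)=2
add $t6, $t6, 4 → $t6=200+4=204
add $t1, $t1, 1 → $t1=4+1=5
cmp $t1, 8  (cmp 5,8)
blt start: taken
lw $t3, 0($t6) → $t3=M[204]=0
add $t7, $t7, $t3 → $t7=2+0=2
add $t6, $t6, 4 → $t6=204+4=208
add $t1, $t1, 1 → $t1=5+1=6
cmp $t1, 8  (cmp 6,8)
blt start: taken
lw $t3, 0($t6) → $t3=M[208]=30
add $t7, $t7, $t3 → $t7=2+30=32
add $t6, $t6, 4 → $t6=208+4=212
add $t1, $t1, 1 → $t1=6+1=7
cmp $t1, 8  (cmp 7,8)
blt start: taken
lw $t3, 0($t6) → $t3=M[212]=23
add $t7, $t7, $t3 → $t7=32+23=55
add $t6, $t6, 4 → $t6=212+4=216
add $t1, $t1, 1 → $t1=7+1=8
cmp $t1, 8  (cmp 8,8)
blt start: not taken
add $t7, $t3, 17 → $t7=23+17=40
halt.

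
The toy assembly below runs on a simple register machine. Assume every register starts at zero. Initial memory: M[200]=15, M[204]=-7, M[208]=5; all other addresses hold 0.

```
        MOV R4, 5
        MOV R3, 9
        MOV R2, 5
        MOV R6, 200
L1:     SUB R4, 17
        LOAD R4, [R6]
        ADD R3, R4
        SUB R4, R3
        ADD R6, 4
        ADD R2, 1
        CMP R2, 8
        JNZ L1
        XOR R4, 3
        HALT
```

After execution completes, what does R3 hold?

22

MOV R4, 5 → R4=5
MOV R3, 9 → R3=9
MOV R2, 5 → R2=5
MOV R6, 200 → R6=200
SUB R4, 17 → R4=5-17=-12
LOAD R4, [R6] → R4=M[200]=15
ADD R3, R4 → R3=9+15=24
SUB R4, R3 → R4=15-24=-9
ADD R6, 4 → R6=200+4=204
ADD R2, 1 → R2=5+1=6
CMP R2, 8  (cmp 6,8)
JNZ L1: taken
SUB R4, 17 → R4=(-9)-17=-26
LOAD R4, [R6] → R4=M[204]=-7
ADD R3, R4 → R3=24+(-7)=17
SUB R4, R3 → R4=(-7)-17=-24
ADD R6, 4 → R6=204+4=208
ADD R2, 1 → R2=6+1=7
CMP R2, 8  (cmp 7,8)
JNZ L1: taken
SUB R4, 17 → R4=(-24)-17=-41
LOAD R4, [R6] → R4=M[208]=5
ADD R3, R4 → R3=17+5=22
SUB R4, R3 → R4=5-22=-17
ADD R6, 4 → R6=208+4=212
ADD R2, 1 → R2=7+1=8
CMP R2, 8  (cmp 8,8)
JNZ L1: not taken
XOR R4, 3 → R4=(-17)^3=-20
halt.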